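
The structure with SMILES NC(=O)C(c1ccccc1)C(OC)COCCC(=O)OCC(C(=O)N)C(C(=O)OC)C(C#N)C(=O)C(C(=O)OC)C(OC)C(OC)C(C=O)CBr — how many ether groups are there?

4

Taking each segment in turn:
  H2NCO: –C(=O)NH2: carbonyl C bonded to C and to N → amide (the N is not a separate amine).
  CH(C6H5): pendant –C6H5: benzene ring → arene.
  CH(OCH3): pendant –OCH3: C–O–C with sp³ C, no adjacent C=O → ether.
  CH2OCH2: C–O–C with sp³ carbons on both sides and no adjacent C=O → ether.
  CH2COOCH2: –C(=O)–O–C with C on the carbonyl side → ester.
  CH(CONH2): pendant –CONH2: carbonyl C bonded to C and N → amide.
  CH(COOCH3): pendant –COOCH3: carbonyl C bonded to C and –OCH3 → ester.
  CH(CN): pendant –C≡N: nitrile.
  CO: –C(=O)– with carbon on both sides → ketone.
  CH(COOCH3): pendant –COOCH3: carbonyl C bonded to C and –OCH3 → ester.
  CH(OCH3): pendant –OCH3: C–O–C with sp³ C, no adjacent C=O → ether.
  CH(OCH3): pendant –OCH3: C–O–C with sp³ C, no adjacent C=O → ether.
  CH(CHO): pendant –CHO: carbonyl C bonded to C and H → aldehyde.
  CH2Br: halogen on an sp³ carbon → alkyl halide.
Ether appears at: CH(OCH3), CH2OCH2, CH(OCH3), CH(OCH3) → 4.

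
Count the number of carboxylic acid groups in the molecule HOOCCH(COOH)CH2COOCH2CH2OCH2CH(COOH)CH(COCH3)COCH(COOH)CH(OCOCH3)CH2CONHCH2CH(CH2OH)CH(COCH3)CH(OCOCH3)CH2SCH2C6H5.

4

–COOH: carbonyl C bonded to –OH and C → carboxylic acid (the –OH is not a separate alcohol).
pendant –COOH: carbonyl C bonded to C and –OH → carboxylic acid.
–C(=O)–O–C with C on the carbonyl side → ester.
C–O–C with sp³ carbons on both sides and no adjacent C=O → ether.
pendant –COOH: carbonyl C bonded to C and –OH → carboxylic acid.
pendant –COCH3: carbonyl C bonded to two carbons → ketone.
–C(=O)– with carbon on both sides → ketone.
pendant –COOH: carbonyl C bonded to C and –OH → carboxylic acid.
pendant –OC(=O)CH3: an acyloxy group → ester.
–C(=O)–N– linkage → amide (the N is not an amine).
pendant –CH2OH on an sp³ backbone C → alcohol.
pendant –COCH3: carbonyl C bonded to two carbons → ketone.
pendant –OC(=O)CH3: an acyloxy group → ester.
C–S–C linkage → sulfide (thioether).
–C6H5 phenyl ring → arene.
Carboxylic acid appears at: HOOC, CH(COOH), CH(COOH), CH(COOH) → 4.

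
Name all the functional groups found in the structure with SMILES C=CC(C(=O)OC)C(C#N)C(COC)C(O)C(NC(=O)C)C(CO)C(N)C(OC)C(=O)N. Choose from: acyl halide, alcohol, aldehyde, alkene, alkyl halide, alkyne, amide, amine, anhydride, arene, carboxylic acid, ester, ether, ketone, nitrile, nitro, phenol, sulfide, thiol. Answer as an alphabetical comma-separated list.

alcohol, alkene, amide, amine, ester, ether, nitrile

Taking each segment in turn:
  CH2=CH: C=C double bond → alkene.
  CH(COOCH3): pendant –COOCH3: carbonyl C bonded to C and –OCH3 → ester.
  CH(CN): pendant –C≡N: nitrile.
  CH(CH2OCH3): pendant –CH2OCH3: C–O–C linkage → ether.
  CH(OH): –OH on an sp³ carbon → alcohol (secondary).
  CH(NHCOCH3): pendant –NHC(=O)CH3: N bonded to a carbonyl → amide (not amine).
  CH(CH2OH): pendant –CH2OH on an sp³ backbone C → alcohol.
  CH(NH2): –NH2 on an sp³ carbon with no adjacent C=O → amine.
  CH(OCH3): pendant –OCH3: C–O–C with sp³ C, no adjacent C=O → ether.
  CONH2: –C(=O)NH2: carbonyl C bonded to C and to N → amide (the N is not a separate amine).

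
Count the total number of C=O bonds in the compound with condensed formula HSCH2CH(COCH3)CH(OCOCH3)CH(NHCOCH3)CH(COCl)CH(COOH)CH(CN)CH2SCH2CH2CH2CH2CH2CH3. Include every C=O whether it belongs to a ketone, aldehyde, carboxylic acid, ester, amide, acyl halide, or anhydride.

5

CH(COCH3): ketone, 1 C=O (running total 1).
CH(OCOCH3): ester, 1 C=O (running total 2).
CH(NHCOCH3): amide, 1 C=O (running total 3).
CH(COCl): acyl halide, 1 C=O (running total 4).
CH(COOH): carboxylic acid, 1 C=O (running total 5).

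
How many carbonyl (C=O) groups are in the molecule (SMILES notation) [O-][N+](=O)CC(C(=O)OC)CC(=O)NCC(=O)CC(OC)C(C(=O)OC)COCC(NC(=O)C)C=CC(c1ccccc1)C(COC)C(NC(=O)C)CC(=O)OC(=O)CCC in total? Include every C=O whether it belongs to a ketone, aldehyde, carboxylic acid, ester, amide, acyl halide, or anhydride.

CH(COOCH3): ester, 1 C=O (running total 1).
CH2CONHCH2: amide, 1 C=O (running total 2).
CO: ketone, 1 C=O (running total 3).
CH(COOCH3): ester, 1 C=O (running total 4).
CH(NHCOCH3): amide, 1 C=O (running total 5).
CH(NHCOCH3): amide, 1 C=O (running total 6).
CH2CO-O-COCH2: anhydride, 2 C=O (running total 8).

8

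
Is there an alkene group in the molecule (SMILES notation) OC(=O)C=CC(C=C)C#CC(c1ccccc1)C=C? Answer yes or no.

yes

Reading the structure from left to right:
  HOOC: –COOH: carbonyl C bonded to –OH and C → carboxylic acid (the –OH is not a separate alcohol).
  CH=CH: C=C double bond → alkene.
  CH(CH=CH2): pendant –CH=CH2: C=C double bond → alkene.
  C≡C: C≡C triple bond → alkyne.
  CH(C6H5): pendant –C6H5: benzene ring → arene.
  CH=CH2: C=C double bond → alkene.
The CH=CH segment supplies the alkene: C=C double bond → alkene.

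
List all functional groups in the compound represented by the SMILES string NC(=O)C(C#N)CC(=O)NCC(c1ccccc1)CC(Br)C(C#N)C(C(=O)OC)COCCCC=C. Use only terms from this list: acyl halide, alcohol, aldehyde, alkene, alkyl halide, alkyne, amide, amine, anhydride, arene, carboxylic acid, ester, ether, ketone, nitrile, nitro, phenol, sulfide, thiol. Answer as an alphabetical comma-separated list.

–C(=O)NH2: carbonyl C bonded to C and to N → amide (the N is not a separate amine).
pendant –C≡N: nitrile.
–C(=O)–N– linkage → amide (the N is not an amine).
pendant –C6H5: benzene ring → arene.
halogen on an sp³ carbon → alkyl halide.
pendant –C≡N: nitrile.
pendant –COOCH3: carbonyl C bonded to C and –OCH3 → ester.
C–O–C with sp³ carbons on both sides and no adjacent C=O → ether.
C=C double bond → alkene.

alkene, alkyl halide, amide, arene, ester, ether, nitrile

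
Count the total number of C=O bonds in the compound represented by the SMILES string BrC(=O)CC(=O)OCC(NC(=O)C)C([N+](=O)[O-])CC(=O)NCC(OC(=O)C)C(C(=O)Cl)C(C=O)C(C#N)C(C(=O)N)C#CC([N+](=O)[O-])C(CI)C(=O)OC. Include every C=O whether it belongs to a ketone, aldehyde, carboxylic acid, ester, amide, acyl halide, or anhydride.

BrCO: acyl halide, 1 C=O (running total 1).
CH2COOCH2: ester, 1 C=O (running total 2).
CH(NHCOCH3): amide, 1 C=O (running total 3).
CH2CONHCH2: amide, 1 C=O (running total 4).
CH(OCOCH3): ester, 1 C=O (running total 5).
CH(COCl): acyl halide, 1 C=O (running total 6).
CH(CHO): aldehyde, 1 C=O (running total 7).
CH(CONH2): amide, 1 C=O (running total 8).
COOCH3: ester, 1 C=O (running total 9).

9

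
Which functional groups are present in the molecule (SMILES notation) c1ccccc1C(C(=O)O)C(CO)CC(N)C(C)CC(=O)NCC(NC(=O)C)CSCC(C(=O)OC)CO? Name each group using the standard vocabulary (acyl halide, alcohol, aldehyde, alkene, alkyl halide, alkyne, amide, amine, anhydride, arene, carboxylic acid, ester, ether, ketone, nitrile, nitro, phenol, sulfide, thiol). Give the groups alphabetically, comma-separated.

C6H5– phenyl ring → arene.
pendant –COOH: carbonyl C bonded to C and –OH → carboxylic acid.
pendant –CH2OH on an sp³ backbone C → alcohol.
–NH2 on an sp³ carbon with no adjacent C=O → amine.
–C(=O)–N– linkage → amide (the N is not an amine).
pendant –NHC(=O)CH3: N bonded to a carbonyl → amide (not amine).
C–S–C linkage → sulfide (thioether).
pendant –COOCH3: carbonyl C bonded to C and –OCH3 → ester.
–OH on an sp³ carbon → alcohol.

alcohol, amide, amine, arene, carboxylic acid, ester, sulfide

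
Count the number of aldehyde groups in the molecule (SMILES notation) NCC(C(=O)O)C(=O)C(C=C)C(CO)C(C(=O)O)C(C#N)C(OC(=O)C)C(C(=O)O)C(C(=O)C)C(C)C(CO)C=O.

–NH2 on an sp³ carbon with no adjacent C=O → amine.
pendant –COOH: carbonyl C bonded to C and –OH → carboxylic acid.
–C(=O)– with carbon on both sides → ketone.
pendant –CH=CH2: C=C double bond → alkene.
pendant –CH2OH on an sp³ backbone C → alcohol.
pendant –COOH: carbonyl C bonded to C and –OH → carboxylic acid.
pendant –C≡N: nitrile.
pendant –OC(=O)CH3: an acyloxy group → ester.
pendant –COOH: carbonyl C bonded to C and –OH → carboxylic acid.
pendant –COCH3: carbonyl C bonded to two carbons → ketone.
pendant –CH2OH on an sp³ backbone C → alcohol.
terminal –CHO: carbonyl C bonded to H and C → aldehyde.
Aldehyde appears at: CHO → 1.

1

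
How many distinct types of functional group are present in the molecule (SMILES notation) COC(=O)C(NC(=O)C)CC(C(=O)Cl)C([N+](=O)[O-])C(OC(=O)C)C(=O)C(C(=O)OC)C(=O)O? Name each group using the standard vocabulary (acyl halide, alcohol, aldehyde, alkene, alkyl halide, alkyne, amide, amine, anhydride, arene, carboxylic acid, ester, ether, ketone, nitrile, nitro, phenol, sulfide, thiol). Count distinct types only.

6

Working along the chain:
  CH3OOC: CH3O–C(=O)–: carbonyl C bonded to C and to –OCH3 → ester (not ketone + ether).
  CH(NHCOCH3): pendant –NHC(=O)CH3: N bonded to a carbonyl → amide (not amine).
  CH(COCl): pendant –C(=O)X: carbonyl C bonded to C and halogen → acyl halide.
  CH(NO2): –NO2 on an sp³ carbon → nitro (the N=O is not a carbonyl).
  CH(OCOCH3): pendant –OC(=O)CH3: an acyloxy group → ester.
  CO: –C(=O)– with carbon on both sides → ketone.
  CH(COOCH3): pendant –COOCH3: carbonyl C bonded to C and –OCH3 → ester.
  COOH: –COOH: carbonyl C bonded to –OH and C → carboxylic acid (the –OH is not a separate alcohol).
Distinct types present: acyl halide, amide, carboxylic acid, ester, ketone, nitro.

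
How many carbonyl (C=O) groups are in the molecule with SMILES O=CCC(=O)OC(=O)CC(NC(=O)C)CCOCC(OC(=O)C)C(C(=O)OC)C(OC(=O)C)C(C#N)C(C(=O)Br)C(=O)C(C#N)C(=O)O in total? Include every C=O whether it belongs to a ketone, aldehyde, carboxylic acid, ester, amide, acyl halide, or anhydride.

10

OHC: aldehyde, 1 C=O (running total 1).
CH2CO-O-COCH2: anhydride, 2 C=O (running total 3).
CH(NHCOCH3): amide, 1 C=O (running total 4).
CH(OCOCH3): ester, 1 C=O (running total 5).
CH(COOCH3): ester, 1 C=O (running total 6).
CH(OCOCH3): ester, 1 C=O (running total 7).
CH(COBr): acyl halide, 1 C=O (running total 8).
CO: ketone, 1 C=O (running total 9).
COOH: carboxylic acid, 1 C=O (running total 10).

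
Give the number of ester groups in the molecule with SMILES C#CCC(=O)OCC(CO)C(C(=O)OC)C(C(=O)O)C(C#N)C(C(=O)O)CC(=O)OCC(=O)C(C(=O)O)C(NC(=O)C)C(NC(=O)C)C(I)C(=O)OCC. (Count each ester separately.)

4

Taking each segment in turn:
  HC≡C: C≡C triple bond → alkyne.
  CH2COOCH2: –C(=O)–O–C with C on the carbonyl side → ester.
  CH(CH2OH): pendant –CH2OH on an sp³ backbone C → alcohol.
  CH(COOCH3): pendant –COOCH3: carbonyl C bonded to C and –OCH3 → ester.
  CH(COOH): pendant –COOH: carbonyl C bonded to C and –OH → carboxylic acid.
  CH(CN): pendant –C≡N: nitrile.
  CH(COOH): pendant –COOH: carbonyl C bonded to C and –OH → carboxylic acid.
  CH2COOCH2: –C(=O)–O–C with C on the carbonyl side → ester.
  CO: –C(=O)– with carbon on both sides → ketone.
  CH(COOH): pendant –COOH: carbonyl C bonded to C and –OH → carboxylic acid.
  CH(NHCOCH3): pendant –NHC(=O)CH3: N bonded to a carbonyl → amide (not amine).
  CH(NHCOCH3): pendant –NHC(=O)CH3: N bonded to a carbonyl → amide (not amine).
  CH(I): halogen on an sp³ carbon → alkyl halide.
  COOCH2CH3: –C(=O)OCH2CH3: carbonyl C bonded to C and to –OEt → ester.
Ester appears at: CH2COOCH2, CH(COOCH3), CH2COOCH2, COOCH2CH3 → 4.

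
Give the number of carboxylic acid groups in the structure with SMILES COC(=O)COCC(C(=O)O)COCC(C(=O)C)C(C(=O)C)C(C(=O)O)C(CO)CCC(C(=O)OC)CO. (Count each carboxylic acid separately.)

2

Taking each segment in turn:
  CH3OOC: CH3O–C(=O)–: carbonyl C bonded to C and to –OCH3 → ester (not ketone + ether).
  CH2OCH2: C–O–C with sp³ carbons on both sides and no adjacent C=O → ether.
  CH(COOH): pendant –COOH: carbonyl C bonded to C and –OH → carboxylic acid.
  CH2OCH2: C–O–C with sp³ carbons on both sides and no adjacent C=O → ether.
  CH(COCH3): pendant –COCH3: carbonyl C bonded to two carbons → ketone.
  CH(COCH3): pendant –COCH3: carbonyl C bonded to two carbons → ketone.
  CH(COOH): pendant –COOH: carbonyl C bonded to C and –OH → carboxylic acid.
  CH(CH2OH): pendant –CH2OH on an sp³ backbone C → alcohol.
  CH(COOCH3): pendant –COOCH3: carbonyl C bonded to C and –OCH3 → ester.
  CH2OH: –OH on an sp³ carbon → alcohol.
Carboxylic acid appears at: CH(COOH), CH(COOH) → 2.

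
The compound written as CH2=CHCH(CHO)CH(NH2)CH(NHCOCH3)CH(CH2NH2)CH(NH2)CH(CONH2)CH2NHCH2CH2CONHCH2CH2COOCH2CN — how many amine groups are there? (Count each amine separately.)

4

Reading the structure from left to right:
  CH2=CH: C=C double bond → alkene.
  CH(CHO): pendant –CHO: carbonyl C bonded to C and H → aldehyde.
  CH(NH2): –NH2 on an sp³ carbon with no adjacent C=O → amine.
  CH(NHCOCH3): pendant –NHC(=O)CH3: N bonded to a carbonyl → amide (not amine).
  CH(CH2NH2): pendant –CH2NH2: N on sp³ C, no adjacent C=O → amine.
  CH(NH2): –NH2 on an sp³ carbon with no adjacent C=O → amine.
  CH(CONH2): pendant –CONH2: carbonyl C bonded to C and N → amide.
  CH2NHCH2: C–N–C with sp³ carbons and no adjacent C=O → amine (secondary).
  CH2CONHCH2: –C(=O)–N– linkage → amide (the N is not an amine).
  CH2COOCH2: –C(=O)–O–C with C on the carbonyl side → ester.
  CN: –C≡N: carbon triple-bonded to nitrogen → nitrile.
Amine appears at: CH(NH2), CH(CH2NH2), CH(NH2), CH2NHCH2 → 4.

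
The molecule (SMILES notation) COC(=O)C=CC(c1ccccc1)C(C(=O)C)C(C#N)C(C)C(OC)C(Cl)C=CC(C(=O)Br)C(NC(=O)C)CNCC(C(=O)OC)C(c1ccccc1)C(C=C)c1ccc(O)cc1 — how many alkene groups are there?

3

Taking each segment in turn:
  CH3OOC: CH3O–C(=O)–: carbonyl C bonded to C and to –OCH3 → ester (not ketone + ether).
  CH=CH: C=C double bond → alkene.
  CH(C6H5): pendant –C6H5: benzene ring → arene.
  CH(COCH3): pendant –COCH3: carbonyl C bonded to two carbons → ketone.
  CH(CN): pendant –C≡N: nitrile.
  CH(OCH3): pendant –OCH3: C–O–C with sp³ C, no adjacent C=O → ether.
  CH(Cl): halogen on an sp³ carbon → alkyl halide.
  CH=CH: C=C double bond → alkene.
  CH(COBr): pendant –C(=O)X: carbonyl C bonded to C and halogen → acyl halide.
  CH(NHCOCH3): pendant –NHC(=O)CH3: N bonded to a carbonyl → amide (not amine).
  CH2NHCH2: C–N–C with sp³ carbons and no adjacent C=O → amine (secondary).
  CH(COOCH3): pendant –COOCH3: carbonyl C bonded to C and –OCH3 → ester.
  CH(C6H5): pendant –C6H5: benzene ring → arene.
  CH(CH=CH2): pendant –CH=CH2: C=C double bond → alkene.
  C6H4OH: –OH attached directly to an aromatic ring → phenol (not alcohol); the ring itself is an arene.
Alkene appears at: CH=CH, CH=CH, CH(CH=CH2) → 3.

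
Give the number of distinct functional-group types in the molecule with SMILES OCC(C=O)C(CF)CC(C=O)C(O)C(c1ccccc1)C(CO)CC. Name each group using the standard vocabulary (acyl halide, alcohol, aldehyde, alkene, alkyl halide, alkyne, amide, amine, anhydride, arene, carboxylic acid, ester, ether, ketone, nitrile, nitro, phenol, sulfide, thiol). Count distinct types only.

Taking each segment in turn:
  HOCH2: HO– on an sp³ carbon → alcohol.
  CH(CHO): pendant –CHO: carbonyl C bonded to C and H → aldehyde.
  CH(CH2F): pendant –CH2X: halogen on sp³ carbon → alkyl halide.
  CH(CHO): pendant –CHO: carbonyl C bonded to C and H → aldehyde.
  CH(OH): –OH on an sp³ carbon → alcohol (secondary).
  CH(C6H5): pendant –C6H5: benzene ring → arene.
  CH(CH2OH): pendant –CH2OH on an sp³ backbone C → alcohol.
Distinct types present: alcohol, aldehyde, alkyl halide, arene.

4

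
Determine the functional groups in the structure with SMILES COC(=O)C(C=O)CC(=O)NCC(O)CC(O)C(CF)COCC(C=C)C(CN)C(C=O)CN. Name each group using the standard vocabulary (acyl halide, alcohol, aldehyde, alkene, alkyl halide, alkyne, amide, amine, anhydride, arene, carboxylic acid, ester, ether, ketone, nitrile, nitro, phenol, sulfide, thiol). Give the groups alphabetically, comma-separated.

CH3O–C(=O)–: carbonyl C bonded to C and to –OCH3 → ester (not ketone + ether).
pendant –CHO: carbonyl C bonded to C and H → aldehyde.
–C(=O)–N– linkage → amide (the N is not an amine).
–OH on an sp³ carbon → alcohol (secondary).
–OH on an sp³ carbon → alcohol (secondary).
pendant –CH2X: halogen on sp³ carbon → alkyl halide.
C–O–C with sp³ carbons on both sides and no adjacent C=O → ether.
pendant –CH=CH2: C=C double bond → alkene.
pendant –CH2NH2: N on sp³ C, no adjacent C=O → amine.
pendant –CHO: carbonyl C bonded to C and H → aldehyde.
–NH2 on an sp³ carbon with no adjacent C=O → amine.

alcohol, aldehyde, alkene, alkyl halide, amide, amine, ester, ether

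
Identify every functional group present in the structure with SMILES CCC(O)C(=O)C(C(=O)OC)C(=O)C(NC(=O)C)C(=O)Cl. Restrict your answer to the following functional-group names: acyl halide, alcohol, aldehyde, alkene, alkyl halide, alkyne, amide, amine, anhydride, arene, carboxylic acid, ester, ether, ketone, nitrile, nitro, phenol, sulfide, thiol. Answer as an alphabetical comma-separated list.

Taking each segment in turn:
  CH(OH): –OH on an sp³ carbon → alcohol (secondary).
  CO: –C(=O)– with carbon on both sides → ketone.
  CH(COOCH3): pendant –COOCH3: carbonyl C bonded to C and –OCH3 → ester.
  CO: –C(=O)– with carbon on both sides → ketone.
  CH(NHCOCH3): pendant –NHC(=O)CH3: N bonded to a carbonyl → amide (not amine).
  COCl: –C(=O)Cl: carbonyl C bonded to C and to a halogen → acyl halide (not alkyl halide).

acyl halide, alcohol, amide, ester, ketone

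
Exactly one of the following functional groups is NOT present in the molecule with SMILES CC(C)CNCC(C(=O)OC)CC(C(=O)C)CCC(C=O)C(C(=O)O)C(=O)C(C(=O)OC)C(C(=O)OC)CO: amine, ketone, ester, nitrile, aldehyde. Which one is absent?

aldehyde: present (CH(CHO) — pendant –CHO: carbonyl C bonded to C and H → aldehyde).
ester: present (CH(COOCH3) — pendant –COOCH3: carbonyl C bonded to C and –OCH3 → ester).
amine: present (CH2NHCH2 — C–N–C with sp³ carbons and no adjacent C=O → amine (secondary)).
ketone: present (CH(COCH3) — pendant –COCH3: carbonyl C bonded to two carbons → ketone).
nitrile: no segment matches this pattern.

nitrile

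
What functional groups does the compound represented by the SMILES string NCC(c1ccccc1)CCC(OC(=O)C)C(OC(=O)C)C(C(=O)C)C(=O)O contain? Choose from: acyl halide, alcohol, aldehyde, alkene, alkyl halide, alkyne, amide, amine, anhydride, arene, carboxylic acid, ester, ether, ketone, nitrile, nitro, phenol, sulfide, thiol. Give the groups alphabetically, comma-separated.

amine, arene, carboxylic acid, ester, ketone

Reading the structure from left to right:
  H2NCH2: –NH2 on an sp³ carbon with no adjacent C=O → amine.
  CH(C6H5): pendant –C6H5: benzene ring → arene.
  CH(OCOCH3): pendant –OC(=O)CH3: an acyloxy group → ester.
  CH(OCOCH3): pendant –OC(=O)CH3: an acyloxy group → ester.
  CH(COCH3): pendant –COCH3: carbonyl C bonded to two carbons → ketone.
  COOH: –COOH: carbonyl C bonded to –OH and C → carboxylic acid (the –OH is not a separate alcohol).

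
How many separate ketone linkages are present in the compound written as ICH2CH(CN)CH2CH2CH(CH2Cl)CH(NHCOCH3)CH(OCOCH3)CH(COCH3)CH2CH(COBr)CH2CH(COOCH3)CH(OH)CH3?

Taking each segment in turn:
  ICH2: halogen on an sp³ carbon → alkyl halide.
  CH(CN): pendant –C≡N: nitrile.
  CH(CH2Cl): pendant –CH2X: halogen on sp³ carbon → alkyl halide.
  CH(NHCOCH3): pendant –NHC(=O)CH3: N bonded to a carbonyl → amide (not amine).
  CH(OCOCH3): pendant –OC(=O)CH3: an acyloxy group → ester.
  CH(COCH3): pendant –COCH3: carbonyl C bonded to two carbons → ketone.
  CH(COBr): pendant –C(=O)X: carbonyl C bonded to C and halogen → acyl halide.
  CH(COOCH3): pendant –COOCH3: carbonyl C bonded to C and –OCH3 → ester.
  CH(OH): –OH on an sp³ carbon → alcohol (secondary).
Ketone appears at: CH(COCH3) → 1.

1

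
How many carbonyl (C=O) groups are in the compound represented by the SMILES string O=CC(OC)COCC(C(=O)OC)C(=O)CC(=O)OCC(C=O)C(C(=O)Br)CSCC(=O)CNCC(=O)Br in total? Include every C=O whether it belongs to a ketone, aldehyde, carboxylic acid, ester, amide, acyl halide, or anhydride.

OHC: aldehyde, 1 C=O (running total 1).
CH(COOCH3): ester, 1 C=O (running total 2).
CO: ketone, 1 C=O (running total 3).
CH2COOCH2: ester, 1 C=O (running total 4).
CH(CHO): aldehyde, 1 C=O (running total 5).
CH(COBr): acyl halide, 1 C=O (running total 6).
CO: ketone, 1 C=O (running total 7).
COBr: acyl halide, 1 C=O (running total 8).

8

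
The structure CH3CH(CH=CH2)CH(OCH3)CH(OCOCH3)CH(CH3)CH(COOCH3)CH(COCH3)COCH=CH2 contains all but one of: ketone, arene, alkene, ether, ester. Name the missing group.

ketone: present (CH(COCH3) — pendant –COCH3: carbonyl C bonded to two carbons → ketone).
ester: present (CH(OCOCH3) — pendant –OC(=O)CH3: an acyloxy group → ester).
alkene: present (CH(CH=CH2) — pendant –CH=CH2: C=C double bond → alkene).
ether: present (CH(OCH3) — pendant –OCH3: C–O–C with sp³ C, no adjacent C=O → ether).
arene: no segment matches this pattern.

arene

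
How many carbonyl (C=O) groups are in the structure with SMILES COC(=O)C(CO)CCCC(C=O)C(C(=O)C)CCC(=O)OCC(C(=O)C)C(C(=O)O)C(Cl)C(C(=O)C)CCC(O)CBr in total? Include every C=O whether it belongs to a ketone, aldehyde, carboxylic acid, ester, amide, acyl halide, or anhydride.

CH3OOC: ester, 1 C=O (running total 1).
CH(CHO): aldehyde, 1 C=O (running total 2).
CH(COCH3): ketone, 1 C=O (running total 3).
CH2COOCH2: ester, 1 C=O (running total 4).
CH(COCH3): ketone, 1 C=O (running total 5).
CH(COOH): carboxylic acid, 1 C=O (running total 6).
CH(COCH3): ketone, 1 C=O (running total 7).

7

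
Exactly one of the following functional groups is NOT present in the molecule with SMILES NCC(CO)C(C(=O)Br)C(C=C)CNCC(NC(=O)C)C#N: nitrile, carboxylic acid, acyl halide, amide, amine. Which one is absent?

carboxylic acid

amide: present (CH(NHCOCH3) — pendant –NHC(=O)CH3: N bonded to a carbonyl → amide (not amine)).
nitrile: present (CN — –C≡N: carbon triple-bonded to nitrogen → nitrile).
acyl halide: present (CH(COBr) — pendant –C(=O)X: carbonyl C bonded to C and halogen → acyl halide).
amine: present (H2NCH2 — –NH2 on an sp³ carbon with no adjacent C=O → amine).
carboxylic acid: absent. In CH(NHCOCH3), the carbonyl is bonded to nitrogen, not to –OH; that is an amide.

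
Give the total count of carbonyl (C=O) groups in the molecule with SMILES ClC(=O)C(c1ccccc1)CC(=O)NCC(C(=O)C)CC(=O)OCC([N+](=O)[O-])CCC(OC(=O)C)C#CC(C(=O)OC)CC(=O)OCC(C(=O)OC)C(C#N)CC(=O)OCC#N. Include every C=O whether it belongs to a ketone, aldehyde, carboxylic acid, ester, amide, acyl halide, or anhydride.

ClCO: acyl halide, 1 C=O (running total 1).
CH2CONHCH2: amide, 1 C=O (running total 2).
CH(COCH3): ketone, 1 C=O (running total 3).
CH2COOCH2: ester, 1 C=O (running total 4).
CH(OCOCH3): ester, 1 C=O (running total 5).
CH(COOCH3): ester, 1 C=O (running total 6).
CH2COOCH2: ester, 1 C=O (running total 7).
CH(COOCH3): ester, 1 C=O (running total 8).
CH2COOCH2: ester, 1 C=O (running total 9).

9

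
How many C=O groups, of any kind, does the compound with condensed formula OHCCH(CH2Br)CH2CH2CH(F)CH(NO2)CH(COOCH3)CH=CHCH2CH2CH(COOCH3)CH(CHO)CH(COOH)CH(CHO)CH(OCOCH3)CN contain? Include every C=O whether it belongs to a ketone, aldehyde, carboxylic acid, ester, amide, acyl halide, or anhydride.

OHC: aldehyde, 1 C=O (running total 1).
CH(COOCH3): ester, 1 C=O (running total 2).
CH(COOCH3): ester, 1 C=O (running total 3).
CH(CHO): aldehyde, 1 C=O (running total 4).
CH(COOH): carboxylic acid, 1 C=O (running total 5).
CH(CHO): aldehyde, 1 C=O (running total 6).
CH(OCOCH3): ester, 1 C=O (running total 7).

7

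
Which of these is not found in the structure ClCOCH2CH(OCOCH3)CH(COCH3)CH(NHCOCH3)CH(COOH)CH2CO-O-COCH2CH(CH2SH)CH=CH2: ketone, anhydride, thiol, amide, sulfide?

ketone: present (CH(COCH3) — pendant –COCH3: carbonyl C bonded to two carbons → ketone).
amide: present (CH(NHCOCH3) — pendant –NHC(=O)CH3: N bonded to a carbonyl → amide (not amine)).
anhydride: present (CH2CO-O-COCH2 — two acyl groups sharing one oxygen, –C(=O)–O–C(=O)– → anhydride).
thiol: present (CH(CH2SH) — pendant –CH2SH → thiol).
sulfide: no segment matches this pattern.

sulfide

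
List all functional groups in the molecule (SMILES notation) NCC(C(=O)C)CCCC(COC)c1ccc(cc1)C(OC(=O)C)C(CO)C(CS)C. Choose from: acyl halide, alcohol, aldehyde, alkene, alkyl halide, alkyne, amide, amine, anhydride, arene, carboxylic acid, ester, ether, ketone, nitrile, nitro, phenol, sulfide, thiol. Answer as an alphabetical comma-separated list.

–NH2 on an sp³ carbon with no adjacent C=O → amine.
pendant –COCH3: carbonyl C bonded to two carbons → ketone.
pendant –CH2OCH3: C–O–C linkage → ether.
para-disubstituted benzene ring → arene.
pendant –OC(=O)CH3: an acyloxy group → ester.
pendant –CH2OH on an sp³ backbone C → alcohol.
pendant –CH2SH → thiol.

alcohol, amine, arene, ester, ether, ketone, thiol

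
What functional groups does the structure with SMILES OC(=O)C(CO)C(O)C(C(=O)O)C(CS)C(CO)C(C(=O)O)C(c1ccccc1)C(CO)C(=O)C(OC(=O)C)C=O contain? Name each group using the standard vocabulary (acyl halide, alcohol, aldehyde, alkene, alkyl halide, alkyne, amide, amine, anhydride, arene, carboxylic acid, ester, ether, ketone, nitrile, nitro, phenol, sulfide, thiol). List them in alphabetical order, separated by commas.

Reading the structure from left to right:
  HOOC: –COOH: carbonyl C bonded to –OH and C → carboxylic acid (the –OH is not a separate alcohol).
  CH(CH2OH): pendant –CH2OH on an sp³ backbone C → alcohol.
  CH(OH): –OH on an sp³ carbon → alcohol (secondary).
  CH(COOH): pendant –COOH: carbonyl C bonded to C and –OH → carboxylic acid.
  CH(CH2SH): pendant –CH2SH → thiol.
  CH(CH2OH): pendant –CH2OH on an sp³ backbone C → alcohol.
  CH(COOH): pendant –COOH: carbonyl C bonded to C and –OH → carboxylic acid.
  CH(C6H5): pendant –C6H5: benzene ring → arene.
  CH(CH2OH): pendant –CH2OH on an sp³ backbone C → alcohol.
  CO: –C(=O)– with carbon on both sides → ketone.
  CH(OCOCH3): pendant –OC(=O)CH3: an acyloxy group → ester.
  CHO: terminal –CHO: carbonyl C bonded to H and C → aldehyde.

alcohol, aldehyde, arene, carboxylic acid, ester, ketone, thiol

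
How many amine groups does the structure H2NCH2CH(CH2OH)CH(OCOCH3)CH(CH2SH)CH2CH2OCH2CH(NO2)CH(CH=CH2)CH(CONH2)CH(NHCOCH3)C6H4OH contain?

Reading the structure from left to right:
  H2NCH2: –NH2 on an sp³ carbon with no adjacent C=O → amine.
  CH(CH2OH): pendant –CH2OH on an sp³ backbone C → alcohol.
  CH(OCOCH3): pendant –OC(=O)CH3: an acyloxy group → ester.
  CH(CH2SH): pendant –CH2SH → thiol.
  CH2OCH2: C–O–C with sp³ carbons on both sides and no adjacent C=O → ether.
  CH(NO2): –NO2 on an sp³ carbon → nitro (the N=O is not a carbonyl).
  CH(CH=CH2): pendant –CH=CH2: C=C double bond → alkene.
  CH(CONH2): pendant –CONH2: carbonyl C bonded to C and N → amide.
  CH(NHCOCH3): pendant –NHC(=O)CH3: N bonded to a carbonyl → amide (not amine).
  C6H4OH: –OH attached directly to an aromatic ring → phenol (not alcohol); the ring itself is an arene.
Amine appears at: H2NCH2 → 1.

1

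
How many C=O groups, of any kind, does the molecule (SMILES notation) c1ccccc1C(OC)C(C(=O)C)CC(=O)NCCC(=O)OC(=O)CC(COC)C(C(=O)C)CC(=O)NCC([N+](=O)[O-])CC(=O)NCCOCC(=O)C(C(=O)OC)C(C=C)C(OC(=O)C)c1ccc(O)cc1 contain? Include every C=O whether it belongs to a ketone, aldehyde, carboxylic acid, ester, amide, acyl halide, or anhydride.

CH(COCH3): ketone, 1 C=O (running total 1).
CH2CONHCH2: amide, 1 C=O (running total 2).
CH2CO-O-COCH2: anhydride, 2 C=O (running total 4).
CH(COCH3): ketone, 1 C=O (running total 5).
CH2CONHCH2: amide, 1 C=O (running total 6).
CH2CONHCH2: amide, 1 C=O (running total 7).
CO: ketone, 1 C=O (running total 8).
CH(COOCH3): ester, 1 C=O (running total 9).
CH(OCOCH3): ester, 1 C=O (running total 10).

10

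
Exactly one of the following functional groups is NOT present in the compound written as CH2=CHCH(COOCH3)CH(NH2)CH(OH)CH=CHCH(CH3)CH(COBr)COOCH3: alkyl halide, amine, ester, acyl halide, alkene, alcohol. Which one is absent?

alkyl halide

alcohol: present (CH(OH) — –OH on an sp³ carbon → alcohol (secondary)).
amine: present (CH(NH2) — –NH2 on an sp³ carbon with no adjacent C=O → amine).
alkene: present (CH2=CH — C=C double bond → alkene).
ester: present (CH(COOCH3) — pendant –COOCH3: carbonyl C bonded to C and –OCH3 → ester).
acyl halide: present (CH(COBr) — pendant –C(=O)X: carbonyl C bonded to C and halogen → acyl halide).
alkyl halide: absent. In CH(COBr), the halogen is on a carbonyl carbon, which makes it an acyl halide, not an alkyl halide.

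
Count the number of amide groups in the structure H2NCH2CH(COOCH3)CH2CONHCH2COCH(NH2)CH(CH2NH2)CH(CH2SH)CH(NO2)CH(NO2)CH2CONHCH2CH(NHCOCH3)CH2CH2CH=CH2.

–NH2 on an sp³ carbon with no adjacent C=O → amine.
pendant –COOCH3: carbonyl C bonded to C and –OCH3 → ester.
–C(=O)–N– linkage → amide (the N is not an amine).
–C(=O)– with carbon on both sides → ketone.
–NH2 on an sp³ carbon with no adjacent C=O → amine.
pendant –CH2NH2: N on sp³ C, no adjacent C=O → amine.
pendant –CH2SH → thiol.
–NO2 on an sp³ carbon → nitro (the N=O is not a carbonyl).
–NO2 on an sp³ carbon → nitro (the N=O is not a carbonyl).
–C(=O)–N– linkage → amide (the N is not an amine).
pendant –NHC(=O)CH3: N bonded to a carbonyl → amide (not amine).
C=C double bond → alkene.
Amide appears at: CH2CONHCH2, CH2CONHCH2, CH(NHCOCH3) → 3.

3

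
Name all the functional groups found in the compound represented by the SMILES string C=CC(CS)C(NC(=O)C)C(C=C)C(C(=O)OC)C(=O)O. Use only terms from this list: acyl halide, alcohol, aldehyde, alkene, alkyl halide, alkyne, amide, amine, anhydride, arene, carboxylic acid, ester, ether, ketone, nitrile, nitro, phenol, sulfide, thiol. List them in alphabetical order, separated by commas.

C=C double bond → alkene.
pendant –CH2SH → thiol.
pendant –NHC(=O)CH3: N bonded to a carbonyl → amide (not amine).
pendant –CH=CH2: C=C double bond → alkene.
pendant –COOCH3: carbonyl C bonded to C and –OCH3 → ester.
–COOH: carbonyl C bonded to –OH and C → carboxylic acid (the –OH is not a separate alcohol).

alkene, amide, carboxylic acid, ester, thiol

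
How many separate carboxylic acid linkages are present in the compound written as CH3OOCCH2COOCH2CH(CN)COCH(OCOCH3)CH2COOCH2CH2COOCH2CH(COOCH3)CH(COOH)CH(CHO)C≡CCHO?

Reading the structure from left to right:
  CH3OOC: CH3O–C(=O)–: carbonyl C bonded to C and to –OCH3 → ester (not ketone + ether).
  CH2COOCH2: –C(=O)–O–C with C on the carbonyl side → ester.
  CH(CN): pendant –C≡N: nitrile.
  CO: –C(=O)– with carbon on both sides → ketone.
  CH(OCOCH3): pendant –OC(=O)CH3: an acyloxy group → ester.
  CH2COOCH2: –C(=O)–O–C with C on the carbonyl side → ester.
  CH2COOCH2: –C(=O)–O–C with C on the carbonyl side → ester.
  CH(COOCH3): pendant –COOCH3: carbonyl C bonded to C and –OCH3 → ester.
  CH(COOH): pendant –COOH: carbonyl C bonded to C and –OH → carboxylic acid.
  CH(CHO): pendant –CHO: carbonyl C bonded to C and H → aldehyde.
  C≡C: C≡C triple bond → alkyne.
  CHO: terminal –CHO: carbonyl C bonded to H and C → aldehyde.
Carboxylic acid appears at: CH(COOH) → 1.

1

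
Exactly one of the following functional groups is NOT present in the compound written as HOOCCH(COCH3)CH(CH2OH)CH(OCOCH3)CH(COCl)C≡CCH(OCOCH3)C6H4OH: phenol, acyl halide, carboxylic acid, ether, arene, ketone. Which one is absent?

ether

ketone: present (CH(COCH3) — pendant –COCH3: carbonyl C bonded to two carbons → ketone).
acyl halide: present (CH(COCl) — pendant –C(=O)X: carbonyl C bonded to C and halogen → acyl halide).
carboxylic acid: present (HOOC — –COOH: carbonyl C bonded to –OH and C → carboxylic acid (the –OH is not a separate alcohol)).
arene: present (C6H4OH — –OH attached directly to an aromatic ring → phenol (not alcohol); the ring itself is an arene).
phenol: present (C6H4OH — –OH attached directly to an aromatic ring → phenol (not alcohol); the ring itself is an arene).
ether: absent. In CH(OCOCH3), the C–O–C oxygen is adjacent to a C=O, so it belongs to an ester, not an ether.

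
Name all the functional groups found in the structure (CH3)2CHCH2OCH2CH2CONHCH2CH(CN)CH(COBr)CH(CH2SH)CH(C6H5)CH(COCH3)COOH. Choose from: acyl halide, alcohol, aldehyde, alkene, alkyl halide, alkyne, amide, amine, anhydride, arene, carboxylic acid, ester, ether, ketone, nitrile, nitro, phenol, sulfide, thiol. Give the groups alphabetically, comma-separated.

C–O–C with sp³ carbons on both sides and no adjacent C=O → ether.
–C(=O)–N– linkage → amide (the N is not an amine).
pendant –C≡N: nitrile.
pendant –C(=O)X: carbonyl C bonded to C and halogen → acyl halide.
pendant –CH2SH → thiol.
pendant –C6H5: benzene ring → arene.
pendant –COCH3: carbonyl C bonded to two carbons → ketone.
–COOH: carbonyl C bonded to –OH and C → carboxylic acid (the –OH is not a separate alcohol).

acyl halide, amide, arene, carboxylic acid, ether, ketone, nitrile, thiol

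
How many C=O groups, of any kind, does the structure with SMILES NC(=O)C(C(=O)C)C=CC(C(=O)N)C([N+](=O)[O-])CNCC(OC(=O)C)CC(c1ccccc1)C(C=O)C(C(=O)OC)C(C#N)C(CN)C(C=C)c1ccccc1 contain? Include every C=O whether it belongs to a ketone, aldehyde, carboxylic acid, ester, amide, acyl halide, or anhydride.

H2NCO: amide, 1 C=O (running total 1).
CH(COCH3): ketone, 1 C=O (running total 2).
CH(CONH2): amide, 1 C=O (running total 3).
CH(OCOCH3): ester, 1 C=O (running total 4).
CH(CHO): aldehyde, 1 C=O (running total 5).
CH(COOCH3): ester, 1 C=O (running total 6).

6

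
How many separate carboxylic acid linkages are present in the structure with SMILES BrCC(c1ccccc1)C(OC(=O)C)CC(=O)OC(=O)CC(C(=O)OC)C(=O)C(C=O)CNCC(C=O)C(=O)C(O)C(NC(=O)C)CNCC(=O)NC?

0

Reading the structure from left to right:
  BrCH2: halogen on an sp³ carbon → alkyl halide.
  CH(C6H5): pendant –C6H5: benzene ring → arene.
  CH(OCOCH3): pendant –OC(=O)CH3: an acyloxy group → ester.
  CH2CO-O-COCH2: two acyl groups sharing one oxygen, –C(=O)–O–C(=O)– → anhydride.
  CH(COOCH3): pendant –COOCH3: carbonyl C bonded to C and –OCH3 → ester.
  CO: –C(=O)– with carbon on both sides → ketone.
  CH(CHO): pendant –CHO: carbonyl C bonded to C and H → aldehyde.
  CH2NHCH2: C–N–C with sp³ carbons and no adjacent C=O → amine (secondary).
  CH(CHO): pendant –CHO: carbonyl C bonded to C and H → aldehyde.
  CO: –C(=O)– with carbon on both sides → ketone.
  CH(OH): –OH on an sp³ carbon → alcohol (secondary).
  CH(NHCOCH3): pendant –NHC(=O)CH3: N bonded to a carbonyl → amide (not amine).
  CH2NHCH2: C–N–C with sp³ carbons and no adjacent C=O → amine (secondary).
  CONHCH3: –C(=O)NHCH3: carbonyl C bonded to C and to N → amide (the N is not an amine).
No segment is a carboxylic acid: CH(OCOCH3) is ester, not carboxylic acid; CH2CO-O-COCH2 is anhydride, not carboxylic acid; CH(COOCH3) is ester, not carboxylic acid. → 0.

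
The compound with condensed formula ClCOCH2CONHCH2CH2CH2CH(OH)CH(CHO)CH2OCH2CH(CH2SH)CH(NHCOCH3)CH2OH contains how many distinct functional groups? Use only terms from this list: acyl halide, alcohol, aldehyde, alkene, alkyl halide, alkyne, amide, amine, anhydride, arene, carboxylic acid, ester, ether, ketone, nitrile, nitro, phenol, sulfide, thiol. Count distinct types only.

6

Working along the chain:
  ClCO: –C(=O)Cl: carbonyl C bonded to C and to a halogen → acyl halide (not alkyl halide).
  CH2CONHCH2: –C(=O)–N– linkage → amide (the N is not an amine).
  CH(OH): –OH on an sp³ carbon → alcohol (secondary).
  CH(CHO): pendant –CHO: carbonyl C bonded to C and H → aldehyde.
  CH2OCH2: C–O–C with sp³ carbons on both sides and no adjacent C=O → ether.
  CH(CH2SH): pendant –CH2SH → thiol.
  CH(NHCOCH3): pendant –NHC(=O)CH3: N bonded to a carbonyl → amide (not amine).
  CH2OH: –OH on an sp³ carbon → alcohol.
Distinct types present: acyl halide, alcohol, aldehyde, amide, ether, thiol.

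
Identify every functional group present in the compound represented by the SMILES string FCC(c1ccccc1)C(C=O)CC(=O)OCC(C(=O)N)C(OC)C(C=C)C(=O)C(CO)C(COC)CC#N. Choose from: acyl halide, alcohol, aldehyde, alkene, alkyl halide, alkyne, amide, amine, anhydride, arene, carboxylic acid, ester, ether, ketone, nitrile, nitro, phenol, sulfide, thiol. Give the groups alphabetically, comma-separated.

alcohol, aldehyde, alkene, alkyl halide, amide, arene, ester, ether, ketone, nitrile

Working along the chain:
  FCH2: halogen on an sp³ carbon → alkyl halide.
  CH(C6H5): pendant –C6H5: benzene ring → arene.
  CH(CHO): pendant –CHO: carbonyl C bonded to C and H → aldehyde.
  CH2COOCH2: –C(=O)–O–C with C on the carbonyl side → ester.
  CH(CONH2): pendant –CONH2: carbonyl C bonded to C and N → amide.
  CH(OCH3): pendant –OCH3: C–O–C with sp³ C, no adjacent C=O → ether.
  CH(CH=CH2): pendant –CH=CH2: C=C double bond → alkene.
  CO: –C(=O)– with carbon on both sides → ketone.
  CH(CH2OH): pendant –CH2OH on an sp³ backbone C → alcohol.
  CH(CH2OCH3): pendant –CH2OCH3: C–O–C linkage → ether.
  CN: –C≡N: carbon triple-bonded to nitrogen → nitrile.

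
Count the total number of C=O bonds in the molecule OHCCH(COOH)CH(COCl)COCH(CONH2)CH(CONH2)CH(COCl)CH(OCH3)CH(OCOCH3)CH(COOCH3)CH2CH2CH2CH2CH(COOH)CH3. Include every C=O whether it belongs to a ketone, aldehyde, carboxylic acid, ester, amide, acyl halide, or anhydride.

10

OHC: aldehyde, 1 C=O (running total 1).
CH(COOH): carboxylic acid, 1 C=O (running total 2).
CH(COCl): acyl halide, 1 C=O (running total 3).
CO: ketone, 1 C=O (running total 4).
CH(CONH2): amide, 1 C=O (running total 5).
CH(CONH2): amide, 1 C=O (running total 6).
CH(COCl): acyl halide, 1 C=O (running total 7).
CH(OCOCH3): ester, 1 C=O (running total 8).
CH(COOCH3): ester, 1 C=O (running total 9).
CH(COOH): carboxylic acid, 1 C=O (running total 10).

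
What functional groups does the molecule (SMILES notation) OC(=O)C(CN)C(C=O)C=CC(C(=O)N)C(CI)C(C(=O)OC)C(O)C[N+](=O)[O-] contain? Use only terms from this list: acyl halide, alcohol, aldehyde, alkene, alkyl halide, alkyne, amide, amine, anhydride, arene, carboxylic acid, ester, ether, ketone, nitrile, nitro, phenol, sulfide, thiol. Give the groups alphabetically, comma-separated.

Working along the chain:
  HOOC: –COOH: carbonyl C bonded to –OH and C → carboxylic acid (the –OH is not a separate alcohol).
  CH(CH2NH2): pendant –CH2NH2: N on sp³ C, no adjacent C=O → amine.
  CH(CHO): pendant –CHO: carbonyl C bonded to C and H → aldehyde.
  CH=CH: C=C double bond → alkene.
  CH(CONH2): pendant –CONH2: carbonyl C bonded to C and N → amide.
  CH(CH2I): pendant –CH2X: halogen on sp³ carbon → alkyl halide.
  CH(COOCH3): pendant –COOCH3: carbonyl C bonded to C and –OCH3 → ester.
  CH(OH): –OH on an sp³ carbon → alcohol (secondary).
  CH2NO2: –NO2 on carbon → nitro group.

alcohol, aldehyde, alkene, alkyl halide, amide, amine, carboxylic acid, ester, nitro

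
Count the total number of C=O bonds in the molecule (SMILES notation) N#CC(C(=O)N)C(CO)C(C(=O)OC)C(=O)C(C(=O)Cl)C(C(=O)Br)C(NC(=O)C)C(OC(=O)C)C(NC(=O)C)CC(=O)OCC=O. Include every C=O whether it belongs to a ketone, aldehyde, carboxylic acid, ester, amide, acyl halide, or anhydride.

CH(CONH2): amide, 1 C=O (running total 1).
CH(COOCH3): ester, 1 C=O (running total 2).
CO: ketone, 1 C=O (running total 3).
CH(COCl): acyl halide, 1 C=O (running total 4).
CH(COBr): acyl halide, 1 C=O (running total 5).
CH(NHCOCH3): amide, 1 C=O (running total 6).
CH(OCOCH3): ester, 1 C=O (running total 7).
CH(NHCOCH3): amide, 1 C=O (running total 8).
CH2COOCH2: ester, 1 C=O (running total 9).
CHO: aldehyde, 1 C=O (running total 10).

10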